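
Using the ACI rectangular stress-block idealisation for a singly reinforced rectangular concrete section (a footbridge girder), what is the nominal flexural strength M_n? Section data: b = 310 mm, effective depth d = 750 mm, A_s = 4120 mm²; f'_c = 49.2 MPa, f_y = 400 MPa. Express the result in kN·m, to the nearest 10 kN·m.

M_n ≈ 1130 kN·m

T = A_s f_y = 4120 × 400 = 1648000 N = 1648 kN.
From C = T: a = T/(0.85 f'_c b) = 1648000/(0.85 × 49.2 × 310) = 127.12 mm.
M_n = T(d − a/2) = 1648 kN × (750 − 63.56) mm = 1131.25 kN·m.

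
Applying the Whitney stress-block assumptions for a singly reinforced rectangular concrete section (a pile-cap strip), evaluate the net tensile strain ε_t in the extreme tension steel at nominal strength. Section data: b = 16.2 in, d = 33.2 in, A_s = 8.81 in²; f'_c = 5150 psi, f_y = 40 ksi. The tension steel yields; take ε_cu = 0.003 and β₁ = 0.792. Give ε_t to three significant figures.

ε_t ≈ 0.0129

a = A_s f_y/(0.85 f'_c b) = 4.969 in.
β₁ = 0.792, so c = a/β₁ = 4.969/0.792 = 6.274 in.
From the linear strain diagram with ε_cu = 0.003: ε_t = 0.003 (d − c)/c = 0.003 × (33.2 − 6.274)/6.274 = 0.0129.
Since ε_t ≥ 0.005, the section is tension-controlled.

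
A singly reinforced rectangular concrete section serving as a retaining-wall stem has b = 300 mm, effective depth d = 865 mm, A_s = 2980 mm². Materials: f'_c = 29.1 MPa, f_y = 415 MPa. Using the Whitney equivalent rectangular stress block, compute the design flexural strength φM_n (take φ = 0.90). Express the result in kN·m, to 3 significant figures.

φM_n ≈ 870 kN·m

T = A_s f_y = 2980 × 415 = 1236700 N = 1236.7 kN.
From C = T: a = T/(0.85 f'_c b) = 1236700/(0.85 × 29.1 × 300) = 166.66 mm.
M_n = T(d − a/2) = 1236.7 kN × (865 − 83.33) mm = 966.69 kN·m.
φM_n = 0.90 × 966.69 = 870.02 kN·m.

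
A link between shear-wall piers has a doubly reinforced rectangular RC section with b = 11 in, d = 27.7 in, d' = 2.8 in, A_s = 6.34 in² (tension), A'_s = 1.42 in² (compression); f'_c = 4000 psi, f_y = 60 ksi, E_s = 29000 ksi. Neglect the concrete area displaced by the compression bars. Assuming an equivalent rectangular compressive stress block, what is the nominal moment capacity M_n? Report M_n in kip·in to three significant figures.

Assume both steels yield.
a = (A_s − A'_s) f_y/(0.85 f'_c b) = (6.34 − 1.42) × 60/(0.85 × 4 × 11) = 7.893 in.
c = a/β₁ = 7.893/0.85 = 9.286 in; ε'_s = 0.003(c − d')/c = 0.0021 ≥ ε_y = 0.0021, so the compression steel yields.
M_n = (A_s − A'_s) f_y (d − a/2) + A'_s f_y (d − d') = 295.2 × (27.7 − 3.9465) + 85.2 × (27.7 − 2.8) = 7012.0 + 2121.5 = 9133.5 kip·in.

M_n ≈ 9130 kip·in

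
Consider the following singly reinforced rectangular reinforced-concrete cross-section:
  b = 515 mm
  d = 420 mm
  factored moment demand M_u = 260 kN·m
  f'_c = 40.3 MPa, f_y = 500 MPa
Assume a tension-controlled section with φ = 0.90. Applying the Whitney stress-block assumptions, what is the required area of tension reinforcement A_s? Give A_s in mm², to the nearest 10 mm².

M_n = M_u/φ = 260/0.90 = 288.889 kN·m.
With M_n = 0.85 f'_c a b (d − a/2), solve the quadratic for a:
a = d − √(d² − 2M_n/(0.85 f'_c b)) = 420 − √(420² − 2 × 288.889×10⁶/(0.85 × 40.3 × 515)) = 40.99 mm.
A_s = 0.85 f'_c a b / f_y = 0.85 × 40.3 × 40.99 × 515 / 500 = 1446.2 mm².

A_s ≈ 1450 mm²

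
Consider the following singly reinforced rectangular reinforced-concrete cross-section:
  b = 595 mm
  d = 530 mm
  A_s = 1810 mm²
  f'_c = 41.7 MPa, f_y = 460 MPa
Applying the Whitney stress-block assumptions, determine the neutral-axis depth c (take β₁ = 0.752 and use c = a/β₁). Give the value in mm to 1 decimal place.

c ≈ 52.5 mm

T = A_s f_y = 1810 × 460 = 832600 N = 832.6 kN.
Setting C = 0.85 f'_c a b equal to T: a = 832600/(0.85 × 41.7 × 595) = 39.479 mm.
With β₁ = 0.752, c = a/β₁ = 39.479/0.752 = 52.5 mm.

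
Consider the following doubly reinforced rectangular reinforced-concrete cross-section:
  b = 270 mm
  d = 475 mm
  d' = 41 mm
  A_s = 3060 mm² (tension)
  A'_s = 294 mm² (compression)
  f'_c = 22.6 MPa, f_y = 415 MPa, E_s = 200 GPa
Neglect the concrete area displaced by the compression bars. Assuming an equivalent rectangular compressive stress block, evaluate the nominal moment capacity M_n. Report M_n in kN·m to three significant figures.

Assume both tension and compression steel yield.
Net tension couple steel: A_s − A'_s = 2766 mm².
a = (A_s − A'_s) f_y / (0.85 f'_c b) = 1147890/(0.85 × 22.6 × 270) = 221.31 mm.
c = a/β₁ = 221.31/0.85 = 260.36 mm; ε'_s = 0.003(c − d')/c = 0.0025 ≥ f_y/E_s = 0.0021, so compression steel does yield.
M_n = (A_s − A'_s) f_y (d − a/2) + A'_s f_y (d − d') = [1147890 × (475 − 110.655) + 122010 × (475 − 41)] × 10⁻⁶ = 418.23 + 52.95 = 471.18 kN·m.

M_n ≈ 471 kN·m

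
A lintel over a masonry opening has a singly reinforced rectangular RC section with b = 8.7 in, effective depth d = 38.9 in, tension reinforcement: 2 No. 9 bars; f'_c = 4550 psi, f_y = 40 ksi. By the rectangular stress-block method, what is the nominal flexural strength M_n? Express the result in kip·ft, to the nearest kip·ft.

M_n ≈ 251 kip·ft

A_s = 2 × 1 = 2 in².
T = A_s f_y = 2 × 40 = 80 kips.
a = T/(0.85 f'_c b) = 80/(0.85 × 4.55 × 8.7) = 2.378 in.
M_n = T(d − a/2) = 80 × (38.9 − 1.189) = 3016.9 kip·in = 3016.9/12 = 251.41 kip·ft.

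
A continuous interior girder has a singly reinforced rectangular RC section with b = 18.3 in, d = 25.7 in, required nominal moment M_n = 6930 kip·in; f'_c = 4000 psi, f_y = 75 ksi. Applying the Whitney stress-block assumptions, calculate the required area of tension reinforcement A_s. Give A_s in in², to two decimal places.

A_s ≈ 3.96 in²

From M_n = 0.85 f'_c a b (d − a/2):
a = d − √(d² − 2M_n/(0.85 f'_c b)) = 25.7 − √(25.7² − 2 × 6930/(0.85 × 4 × 18.3)) = 4.778 in.
A_s = 0.85 f'_c a b / f_y = 0.85 × 4 × 4.778 × 18.3 / 75 = 3.964 in².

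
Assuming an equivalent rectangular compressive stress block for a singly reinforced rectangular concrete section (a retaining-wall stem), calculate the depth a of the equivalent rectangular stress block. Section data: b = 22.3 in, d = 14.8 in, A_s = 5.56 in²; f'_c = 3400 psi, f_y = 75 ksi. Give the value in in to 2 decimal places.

T = A_s f_y = 5.56 × 75 = 417 kips.
a = T/(0.85 f'_c b) = 417/(0.85 × 3.4 × 22.3) = 6.47 in.

a ≈ 6.47 in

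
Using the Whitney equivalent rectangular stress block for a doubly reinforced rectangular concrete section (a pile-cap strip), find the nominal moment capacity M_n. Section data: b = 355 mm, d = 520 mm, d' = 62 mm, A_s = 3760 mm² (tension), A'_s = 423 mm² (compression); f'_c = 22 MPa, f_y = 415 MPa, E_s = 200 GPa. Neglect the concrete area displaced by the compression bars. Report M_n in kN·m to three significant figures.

M_n ≈ 656 kN·m

Assume both tension and compression steel yield.
Net tension couple steel: A_s − A'_s = 3337 mm².
a = (A_s − A'_s) f_y / (0.85 f'_c b) = 1384855/(0.85 × 22 × 355) = 208.61 mm.
c = a/β₁ = 208.61/0.85 = 245.42 mm; ε'_s = 0.003(c − d')/c = 0.0022 ≥ f_y/E_s = 0.0021, so compression steel does yield.
M_n = (A_s − A'_s) f_y (d − a/2) + A'_s f_y (d − d') = [1384855 × (520 − 104.305) + 175545 × (520 − 62)] × 10⁻⁶ = 575.68 + 80.40 = 656.08 kN·m.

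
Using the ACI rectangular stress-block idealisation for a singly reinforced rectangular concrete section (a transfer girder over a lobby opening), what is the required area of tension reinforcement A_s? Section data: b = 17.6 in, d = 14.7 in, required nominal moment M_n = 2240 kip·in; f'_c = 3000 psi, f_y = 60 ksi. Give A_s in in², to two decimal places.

From M_n = 0.85 f'_c a b (d − a/2):
a = d − √(d² − 2M_n/(0.85 f'_c b)) = 14.7 − √(14.7² − 2 × 2240/(0.85 × 3 × 17.6)) = 3.917 in.
A_s = 0.85 f'_c a b / f_y = 0.85 × 3 × 3.917 × 17.6 / 60 = 2.930 in².

A_s ≈ 2.93 in²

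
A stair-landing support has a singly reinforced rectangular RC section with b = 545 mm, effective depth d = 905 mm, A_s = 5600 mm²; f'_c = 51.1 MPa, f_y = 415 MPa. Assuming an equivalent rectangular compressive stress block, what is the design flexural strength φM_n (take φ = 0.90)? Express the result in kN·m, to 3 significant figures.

φM_n ≈ 1790 kN·m

T = A_s f_y = 5600 × 415 = 2324000 N = 2324 kN.
From C = T: a = T/(0.85 f'_c b) = 2324000/(0.85 × 51.1 × 545) = 98.17 mm.
M_n = T(d − a/2) = 2324 kN × (905 − 49.085) mm = 1989.15 kN·m.
φM_n = 0.90 × 1989.15 = 1790.24 kN·m.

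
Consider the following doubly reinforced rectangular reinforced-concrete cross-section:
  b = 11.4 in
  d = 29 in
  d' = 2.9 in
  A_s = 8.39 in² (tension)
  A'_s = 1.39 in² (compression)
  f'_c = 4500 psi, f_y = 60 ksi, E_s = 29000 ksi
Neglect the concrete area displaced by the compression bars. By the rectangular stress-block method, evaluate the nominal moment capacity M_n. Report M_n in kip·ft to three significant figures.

Assume both steels yield.
a = (A_s − A'_s) f_y/(0.85 f'_c b) = (8.39 − 1.39) × 60/(0.85 × 4.5 × 11.4) = 9.632 in.
c = a/β₁ = 9.632/0.825 = 11.675 in; ε'_s = 0.003(c − d')/c = 0.0023 ≥ ε_y = 0.0021, so the compression steel yields.
M_n = (A_s − A'_s) f_y (d − a/2) + A'_s f_y (d − d') = 420 × (29 − 4.816) + 83.4 × (29 − 2.9) = 10157.3 + 2176.7 = 12334.0 kip·in = 12334.0/12 = 1027.83 kip·ft.

M_n ≈ 1030 kip·ft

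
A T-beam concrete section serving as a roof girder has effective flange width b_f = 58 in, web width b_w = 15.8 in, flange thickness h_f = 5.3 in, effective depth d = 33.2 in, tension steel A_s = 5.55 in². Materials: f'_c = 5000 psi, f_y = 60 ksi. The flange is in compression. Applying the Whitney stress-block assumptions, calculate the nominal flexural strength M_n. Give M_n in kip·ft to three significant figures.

M_n ≈ 903 kip·ft

Tension: T = A_s f_y = 5.55 × 60 = 333 kips.
Try a within the flange: a = T/(0.85 f'_c b_f) = 333/(0.85 × 5 × 58) = 1.351 in.
Since a = 1.351 ≤ h_f = 5.3 in, the stress block lies entirely in the flange; analyse as a rectangular beam of width b_f.
M_n = T(d − a/2) = 333 × (33.2 − 0.6755) = 10830.7 kip·in.
M_n = 10830.7/12 = 902.56 kip·ft.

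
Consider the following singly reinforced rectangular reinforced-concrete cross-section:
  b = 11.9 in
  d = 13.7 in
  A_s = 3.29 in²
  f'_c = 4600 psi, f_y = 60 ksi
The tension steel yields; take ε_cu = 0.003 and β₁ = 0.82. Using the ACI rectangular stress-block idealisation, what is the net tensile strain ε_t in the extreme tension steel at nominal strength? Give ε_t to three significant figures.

ε_t ≈ 0.00494

a = A_s f_y/(0.85 f'_c b) = 4.243 in.
β₁ = 0.82, so c = a/β₁ = 4.243/0.82 = 5.174 in.
From the linear strain diagram with ε_cu = 0.003: ε_t = 0.003 (d − c)/c = 0.003 × (13.7 − 5.174)/5.174 = 0.00494.
ε_t is between 0.004 and 0.005 — transition zone.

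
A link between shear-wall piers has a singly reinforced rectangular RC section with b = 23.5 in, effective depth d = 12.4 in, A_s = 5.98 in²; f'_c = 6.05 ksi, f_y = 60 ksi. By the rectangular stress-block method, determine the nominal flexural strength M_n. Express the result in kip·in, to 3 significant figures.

T = A_s f_y = 5.98 × 60 = 358.8 kips.
a = T/(0.85 f'_c b) = 358.8/(0.85 × 6.05 × 23.5) = 2.969 in.
M_n = T(d − a/2) = 358.8 × (12.4 − 1.4845) = 3916.5 kip·in.

M_n ≈ 3920 kip·in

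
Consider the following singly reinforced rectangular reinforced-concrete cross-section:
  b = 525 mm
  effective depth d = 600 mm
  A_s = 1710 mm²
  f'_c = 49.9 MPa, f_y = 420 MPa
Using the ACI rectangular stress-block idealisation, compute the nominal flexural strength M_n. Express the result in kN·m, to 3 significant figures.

T = A_s f_y = 1710 × 420 = 718200 N = 718.2 kN.
From C = T: a = T/(0.85 f'_c b) = 718200/(0.85 × 49.9 × 525) = 32.25 mm.
M_n = T(d − a/2) = 718.2 kN × (600 − 16.125) mm = 419.34 kN·m.

M_n ≈ 419 kN·m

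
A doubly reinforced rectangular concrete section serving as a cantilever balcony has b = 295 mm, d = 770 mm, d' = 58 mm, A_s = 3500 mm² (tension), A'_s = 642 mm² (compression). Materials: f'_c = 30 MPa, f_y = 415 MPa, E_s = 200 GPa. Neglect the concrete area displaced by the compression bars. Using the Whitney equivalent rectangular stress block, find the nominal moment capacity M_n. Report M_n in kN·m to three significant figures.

M_n ≈ 1010 kN·m

Assume both tension and compression steel yield.
Net tension couple steel: A_s − A'_s = 2858 mm².
a = (A_s − A'_s) f_y / (0.85 f'_c b) = 1186070/(0.85 × 30 × 295) = 157.67 mm.
c = a/β₁ = 157.67/0.836 = 188.60 mm; ε'_s = 0.003(c − d')/c = 0.0021 ≥ f_y/E_s = 0.0021, so compression steel does yield.
M_n = (A_s − A'_s) f_y (d − a/2) + A'_s f_y (d − d') = [1186070 × (770 − 78.835) + 266430 × (770 − 58)] × 10⁻⁶ = 819.77 + 189.70 = 1009.47 kN·m.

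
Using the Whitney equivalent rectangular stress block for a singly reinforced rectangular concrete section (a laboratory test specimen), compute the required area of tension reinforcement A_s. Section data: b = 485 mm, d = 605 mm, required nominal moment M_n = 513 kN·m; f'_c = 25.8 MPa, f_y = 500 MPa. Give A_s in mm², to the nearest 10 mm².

A_s ≈ 1830 mm²

With M_n = 0.85 f'_c a b (d − a/2), solve the quadratic for a:
a = d − √(d² − 2M_n/(0.85 f'_c b)) = 605 − √(605² − 2 × 513×10⁶/(0.85 × 25.8 × 485)) = 85.81 mm.
A_s = 0.85 f'_c a b / f_y = 0.85 × 25.8 × 85.81 × 485 / 500 = 1825.4 mm².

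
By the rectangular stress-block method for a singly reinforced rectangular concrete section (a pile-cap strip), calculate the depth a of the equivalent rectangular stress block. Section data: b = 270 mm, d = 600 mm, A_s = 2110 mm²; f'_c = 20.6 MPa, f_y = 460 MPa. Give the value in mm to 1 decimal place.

T = A_s f_y = 2110 × 460 = 970600 N = 970.6 kN.
Setting C = 0.85 f'_c a b equal to T: a = 970600/(0.85 × 20.6 × 270) = 205.3 mm.

a ≈ 205.3 mm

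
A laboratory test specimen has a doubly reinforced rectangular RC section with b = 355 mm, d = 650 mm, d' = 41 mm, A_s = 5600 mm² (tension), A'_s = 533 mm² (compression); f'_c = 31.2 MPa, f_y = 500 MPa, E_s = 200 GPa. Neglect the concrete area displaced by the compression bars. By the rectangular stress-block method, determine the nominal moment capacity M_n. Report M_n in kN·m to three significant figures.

M_n ≈ 1470 kN·m

Assume both tension and compression steel yield.
Net tension couple steel: A_s − A'_s = 5067 mm².
a = (A_s − A'_s) f_y / (0.85 f'_c b) = 2533500/(0.85 × 31.2 × 355) = 269.10 mm.
c = a/β₁ = 269.10/0.827 = 325.39 mm; ε'_s = 0.003(c − d')/c = 0.0026 ≥ f_y/E_s = 0.0025, so compression steel does yield.
M_n = (A_s − A'_s) f_y (d − a/2) + A'_s f_y (d − d') = [2533500 × (650 − 134.55) + 266500 × (650 − 41)] × 10⁻⁶ = 1305.89 + 162.30 = 1468.19 kN·m.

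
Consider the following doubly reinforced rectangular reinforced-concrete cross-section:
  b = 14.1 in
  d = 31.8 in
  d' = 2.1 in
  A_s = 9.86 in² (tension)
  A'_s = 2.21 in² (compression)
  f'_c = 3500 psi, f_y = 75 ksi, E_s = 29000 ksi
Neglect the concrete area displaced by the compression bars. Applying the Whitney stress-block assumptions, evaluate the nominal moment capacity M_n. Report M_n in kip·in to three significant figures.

M_n ≈ 19200 kip·in

Assume both steels yield.
a = (A_s − A'_s) f_y/(0.85 f'_c b) = (9.86 − 2.21) × 75/(0.85 × 3.5 × 14.1) = 13.678 in.
c = a/β₁ = 13.678/0.85 = 16.092 in; ε'_s = 0.003(c − d')/c = 0.0026 ≥ ε_y = 0.0026, so the compression steel yields.
M_n = (A_s − A'_s) f_y (d − a/2) + A'_s f_y (d − d') = 573.75 × (31.8 − 6.839) + 165.75 × (31.8 − 2.1) = 14321.4 + 4922.8 = 19244.2 kip·in.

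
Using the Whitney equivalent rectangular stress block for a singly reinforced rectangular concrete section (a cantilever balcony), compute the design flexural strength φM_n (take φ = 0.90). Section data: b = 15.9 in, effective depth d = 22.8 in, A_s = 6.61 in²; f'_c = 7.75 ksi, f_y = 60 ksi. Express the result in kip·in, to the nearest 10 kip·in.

φM_n ≈ 7460 kip·in

T = A_s f_y = 6.61 × 60 = 396.6 kips.
a = T/(0.85 f'_c b) = 396.6/(0.85 × 7.75 × 15.9) = 3.786 in.
M_n = T(d − a/2) = 396.6 × (22.8 − 1.893) = 8291.7 kip·in.
φM_n = 0.90 × 8291.7 = 7462.5 kip·in.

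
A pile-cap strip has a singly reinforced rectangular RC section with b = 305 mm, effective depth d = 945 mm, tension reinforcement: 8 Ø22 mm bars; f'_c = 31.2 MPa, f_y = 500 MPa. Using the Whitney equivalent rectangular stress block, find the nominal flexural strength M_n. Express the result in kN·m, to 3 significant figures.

M_n ≈ 1290 kN·m

A_s = 8 × 380 = 3040 mm².
T = A_s f_y = 3040 × 500 = 1520000 N = 1520 kN.
From C = T: a = T/(0.85 f'_c b) = 1520000/(0.85 × 31.2 × 305) = 187.92 mm.
M_n = T(d − a/2) = 1520 kN × (945 − 93.96) mm = 1293.58 kN·m.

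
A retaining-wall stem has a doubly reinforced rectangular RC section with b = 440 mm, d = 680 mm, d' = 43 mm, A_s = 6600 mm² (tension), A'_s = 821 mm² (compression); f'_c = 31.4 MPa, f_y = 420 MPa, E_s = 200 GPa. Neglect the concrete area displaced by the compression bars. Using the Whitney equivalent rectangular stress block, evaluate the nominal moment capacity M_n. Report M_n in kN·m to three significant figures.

Assume both tension and compression steel yield.
Net tension couple steel: A_s − A'_s = 5779 mm².
a = (A_s − A'_s) f_y / (0.85 f'_c b) = 2427180/(0.85 × 31.4 × 440) = 206.68 mm.
c = a/β₁ = 206.68/0.826 = 250.22 mm; ε'_s = 0.003(c − d')/c = 0.0025 ≥ f_y/E_s = 0.0021, so compression steel does yield.
M_n = (A_s − A'_s) f_y (d − a/2) + A'_s f_y (d − d') = [2427180 × (680 − 103.34) + 344820 × (680 − 43)] × 10⁻⁶ = 1399.66 + 219.65 = 1619.31 kN·m.

M_n ≈ 1620 kN·m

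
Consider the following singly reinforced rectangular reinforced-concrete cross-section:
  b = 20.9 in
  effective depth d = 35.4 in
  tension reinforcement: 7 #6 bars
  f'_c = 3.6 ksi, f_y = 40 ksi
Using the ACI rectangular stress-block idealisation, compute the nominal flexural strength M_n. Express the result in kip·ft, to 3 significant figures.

M_n ≈ 354 kip·ft

A_s = 7 × 0.44 = 3.08 in².
T = A_s f_y = 3.08 × 40 = 123.2 kips.
a = T/(0.85 f'_c b) = 123.2/(0.85 × 3.6 × 20.9) = 1.926 in.
M_n = T(d − a/2) = 123.2 × (35.4 − 0.963) = 4242.6 kip·in = 4242.6/12 = 353.55 kip·ft.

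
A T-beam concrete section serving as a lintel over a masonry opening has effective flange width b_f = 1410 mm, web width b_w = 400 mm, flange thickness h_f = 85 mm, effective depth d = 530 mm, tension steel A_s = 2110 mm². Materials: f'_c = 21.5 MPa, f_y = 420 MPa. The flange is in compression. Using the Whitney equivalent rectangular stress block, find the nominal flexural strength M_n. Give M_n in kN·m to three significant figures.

M_n ≈ 454 kN·m

Tension: T = A_s f_y = 2110 × 420 = 886200 N.
Try a within the flange: a = T/(0.85 f'_c b_f) = 886200/(0.85 × 21.5 × 1410) = 34.39 mm.
Since a = 34.39 ≤ h_f = 85 mm, the stress block lies entirely in the flange; analyse as a rectangular beam of width b_f.
M_n = T(d − a/2) = 886200 × (530 − 17.195) = 454.45 × 10⁶ N·mm.
M_n = 454.45 kN·m.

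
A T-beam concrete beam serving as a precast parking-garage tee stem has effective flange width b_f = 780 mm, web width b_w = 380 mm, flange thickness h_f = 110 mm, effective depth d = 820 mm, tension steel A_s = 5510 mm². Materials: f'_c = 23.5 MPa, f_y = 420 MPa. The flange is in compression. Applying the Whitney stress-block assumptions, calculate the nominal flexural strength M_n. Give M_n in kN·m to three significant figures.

Tension: T = A_s f_y = 5510 × 420 = 2314200 N.
Try a within the flange: a = T/(0.85 f'_c b_f) = 2314200/(0.85 × 23.5 × 780) = 148.53 mm.
a = 148.53 > h_f = 110 mm: the block extends into the web. Split into flange-overhang and web parts.
C_f = 0.85 f'_c (b_f − b_w) h_f = 0.85 × 23.5 × (780 − 380) × 110 = 878900 N.
Remaining web compression depth: a_w = (T − C_f)/(0.85 f'_c b_w) = (2314200 − 878900)/(0.85 × 23.5 × 380) = 189.09 mm.
M_n = C_f(d − h_f/2) + (T − C_f)(d − a_w/2) = 878900 × (820 − 55) + 1435300 × (820 − 94.545) = 672.36 + 1041.25 = 1713.61 × 10⁶ N·mm.
M_n = 1713.61 kN·m.

M_n ≈ 1710 kN·m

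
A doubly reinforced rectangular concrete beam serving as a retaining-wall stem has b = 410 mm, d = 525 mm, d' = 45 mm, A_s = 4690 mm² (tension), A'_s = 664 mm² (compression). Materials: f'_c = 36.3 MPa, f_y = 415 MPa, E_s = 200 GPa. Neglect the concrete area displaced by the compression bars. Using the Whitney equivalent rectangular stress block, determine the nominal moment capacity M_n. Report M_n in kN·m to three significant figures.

Assume both tension and compression steel yield.
Net tension couple steel: A_s − A'_s = 4026 mm².
a = (A_s − A'_s) f_y / (0.85 f'_c b) = 1670790/(0.85 × 36.3 × 410) = 132.07 mm.
c = a/β₁ = 132.07/0.791 = 166.97 mm; ε'_s = 0.003(c − d')/c = 0.0022 ≥ f_y/E_s = 0.0021, so compression steel does yield.
M_n = (A_s − A'_s) f_y (d − a/2) + A'_s f_y (d − d') = [1670790 × (525 − 66.035) + 275560 × (525 − 45)] × 10⁻⁶ = 766.83 + 132.27 = 899.10 kN·m.

M_n ≈ 899 kN·m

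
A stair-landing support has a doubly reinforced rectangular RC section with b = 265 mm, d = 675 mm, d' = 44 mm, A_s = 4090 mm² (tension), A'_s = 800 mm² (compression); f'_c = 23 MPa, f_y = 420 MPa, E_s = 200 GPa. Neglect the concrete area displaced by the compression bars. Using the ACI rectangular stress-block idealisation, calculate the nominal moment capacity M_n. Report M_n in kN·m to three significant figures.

Assume both tension and compression steel yield.
Net tension couple steel: A_s − A'_s = 3290 mm².
a = (A_s − A'_s) f_y / (0.85 f'_c b) = 1381800/(0.85 × 23 × 265) = 266.72 mm.
c = a/β₁ = 266.72/0.85 = 313.79 mm; ε'_s = 0.003(c − d')/c = 0.0026 ≥ f_y/E_s = 0.0021, so compression steel does yield.
M_n = (A_s − A'_s) f_y (d − a/2) + A'_s f_y (d − d') = [1381800 × (675 − 133.36) + 336000 × (675 − 44)] × 10⁻⁶ = 748.44 + 212.02 = 960.46 kN·m.

M_n ≈ 960 kN·m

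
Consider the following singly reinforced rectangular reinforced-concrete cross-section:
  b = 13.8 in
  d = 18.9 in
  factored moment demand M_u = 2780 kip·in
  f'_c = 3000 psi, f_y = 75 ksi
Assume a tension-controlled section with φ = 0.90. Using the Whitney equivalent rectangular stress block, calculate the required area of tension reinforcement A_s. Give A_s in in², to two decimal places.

M_n = M_u/φ = 2780/0.90 = 3088.89 kip·in.
From M_n = 0.85 f'_c a b (d − a/2):
a = d − √(d² − 2M_n/(0.85 f'_c b)) = 18.9 − √(18.9² − 2 × 3088.89/(0.85 × 3 × 13.8)) = 5.422 in.
A_s = 0.85 f'_c a b / f_y = 0.85 × 3 × 5.422 × 13.8 / 75 = 2.544 in².

A_s ≈ 2.54 in²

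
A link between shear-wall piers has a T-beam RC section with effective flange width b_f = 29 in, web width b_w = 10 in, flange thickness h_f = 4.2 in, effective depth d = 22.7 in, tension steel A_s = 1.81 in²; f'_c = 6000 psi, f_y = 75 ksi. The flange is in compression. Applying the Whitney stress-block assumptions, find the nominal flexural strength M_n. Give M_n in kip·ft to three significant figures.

Tension: T = A_s f_y = 1.81 × 75 = 135.75 kips.
Try a within the flange: a = T/(0.85 f'_c b_f) = 135.75/(0.85 × 6 × 29) = 0.918 in.
Since a = 0.918 ≤ h_f = 4.2 in, the stress block lies entirely in the flange; analyse as a rectangular beam of width b_f.
M_n = T(d − a/2) = 135.75 × (22.7 − 0.459) = 3019.2 kip·in.
M_n = 3019.2/12 = 251.60 kip·ft.

M_n ≈ 252 kip·ft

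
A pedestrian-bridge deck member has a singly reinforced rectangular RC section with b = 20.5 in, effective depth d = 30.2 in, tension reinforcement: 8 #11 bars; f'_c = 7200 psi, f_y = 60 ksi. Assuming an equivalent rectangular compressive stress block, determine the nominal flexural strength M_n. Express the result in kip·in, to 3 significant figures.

A_s = 8 × 1.56 = 12.48 in².
T = A_s f_y = 12.48 × 60 = 748.8 kips.
a = T/(0.85 f'_c b) = 748.8/(0.85 × 7.2 × 20.5) = 5.968 in.
M_n = T(d − a/2) = 748.8 × (30.2 − 2.984) = 20379.3 kip·in.

M_n ≈ 20400 kip·in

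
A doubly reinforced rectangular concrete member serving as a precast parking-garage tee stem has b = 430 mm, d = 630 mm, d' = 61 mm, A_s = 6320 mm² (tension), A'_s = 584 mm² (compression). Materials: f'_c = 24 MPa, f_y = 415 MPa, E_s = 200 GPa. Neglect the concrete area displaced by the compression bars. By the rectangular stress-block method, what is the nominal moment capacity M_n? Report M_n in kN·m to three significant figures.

M_n ≈ 1310 kN·m

Assume both tension and compression steel yield.
Net tension couple steel: A_s − A'_s = 5736 mm².
a = (A_s − A'_s) f_y / (0.85 f'_c b) = 2380440/(0.85 × 24 × 430) = 271.37 mm.
c = a/β₁ = 271.37/0.85 = 319.26 mm; ε'_s = 0.003(c − d')/c = 0.0024 ≥ f_y/E_s = 0.0021, so compression steel does yield.
M_n = (A_s − A'_s) f_y (d − a/2) + A'_s f_y (d − d') = [2380440 × (630 − 135.685) + 242360 × (630 − 61)] × 10⁻⁶ = 1176.69 + 137.90 = 1314.59 kN·m.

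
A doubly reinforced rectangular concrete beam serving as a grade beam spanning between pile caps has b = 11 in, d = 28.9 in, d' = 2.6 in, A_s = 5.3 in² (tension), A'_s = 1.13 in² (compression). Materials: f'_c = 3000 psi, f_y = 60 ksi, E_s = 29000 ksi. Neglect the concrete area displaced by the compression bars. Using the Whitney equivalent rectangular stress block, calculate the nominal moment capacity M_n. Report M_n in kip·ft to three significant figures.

M_n ≈ 658 kip·ft

Assume both steels yield.
a = (A_s − A'_s) f_y/(0.85 f'_c b) = (5.3 − 1.13) × 60/(0.85 × 3 × 11) = 8.920 in.
c = a/β₁ = 8.920/0.85 = 10.494 in; ε'_s = 0.003(c − d')/c = 0.0023 ≥ ε_y = 0.0021, so the compression steel yields.
M_n = (A_s − A'_s) f_y (d − a/2) + A'_s f_y (d − d') = 250.2 × (28.9 − 4.46) + 67.8 × (28.9 − 2.6) = 6114.9 + 1783.1 = 7898.0 kip·in = 7898.0/12 = 658.17 kip·ft.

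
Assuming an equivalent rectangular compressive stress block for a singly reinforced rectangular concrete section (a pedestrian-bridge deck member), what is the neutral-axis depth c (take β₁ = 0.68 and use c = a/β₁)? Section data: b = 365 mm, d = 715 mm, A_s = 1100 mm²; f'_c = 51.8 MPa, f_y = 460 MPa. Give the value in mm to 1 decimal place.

c ≈ 46.3 mm

T = A_s f_y = 1100 × 460 = 506000 N = 506 kN.
Setting C = 0.85 f'_c a b equal to T: a = 506000/(0.85 × 51.8 × 365) = 31.485 mm.
With β₁ = 0.68, c = a/β₁ = 31.485/0.68 = 46.3 mm.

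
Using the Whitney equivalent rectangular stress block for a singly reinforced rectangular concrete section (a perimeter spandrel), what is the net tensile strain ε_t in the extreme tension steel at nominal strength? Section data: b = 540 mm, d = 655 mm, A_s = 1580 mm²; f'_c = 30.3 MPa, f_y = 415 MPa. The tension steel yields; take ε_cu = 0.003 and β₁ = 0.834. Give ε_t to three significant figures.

ε_t ≈ 0.0318

a = A_s f_y/(0.85 f'_c b) = 47.15 mm.
β₁ = 0.834, so c = a/β₁ = 47.15/0.834 = 56.53 mm.
From the linear strain diagram with ε_cu = 0.003: ε_t = 0.003 (d − c)/c = 0.003 × (655 − 56.53)/56.53 = 0.0318.
Since ε_t ≥ 0.005, the section is tension-controlled.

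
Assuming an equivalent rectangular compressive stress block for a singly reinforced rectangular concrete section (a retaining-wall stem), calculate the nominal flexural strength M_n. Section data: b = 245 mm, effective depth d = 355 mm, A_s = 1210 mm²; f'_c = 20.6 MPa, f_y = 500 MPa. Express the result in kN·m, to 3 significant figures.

M_n ≈ 172 kN·m

T = A_s f_y = 1210 × 500 = 605000 N = 605 kN.
From C = T: a = T/(0.85 f'_c b) = 605000/(0.85 × 20.6 × 245) = 141.03 mm.
M_n = T(d − a/2) = 605 kN × (355 − 70.515) mm = 172.11 kN·m.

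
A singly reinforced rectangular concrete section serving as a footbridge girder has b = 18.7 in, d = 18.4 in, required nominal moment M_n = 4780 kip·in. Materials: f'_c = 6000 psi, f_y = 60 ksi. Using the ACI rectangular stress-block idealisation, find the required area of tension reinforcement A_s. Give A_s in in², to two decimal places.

A_s ≈ 4.71 in²

From M_n = 0.85 f'_c a b (d − a/2):
a = d − √(d² − 2M_n/(0.85 f'_c b)) = 18.4 − √(18.4² − 2 × 4780/(0.85 × 6 × 18.7)) = 2.962 in.
A_s = 0.85 f'_c a b / f_y = 0.85 × 6 × 2.962 × 18.7 / 60 = 4.708 in².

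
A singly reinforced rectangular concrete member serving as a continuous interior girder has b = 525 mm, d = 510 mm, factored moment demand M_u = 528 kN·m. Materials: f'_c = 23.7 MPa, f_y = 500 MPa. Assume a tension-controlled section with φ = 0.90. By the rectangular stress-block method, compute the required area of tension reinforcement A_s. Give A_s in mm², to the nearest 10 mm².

M_n = M_u/φ = 528/0.90 = 586.667 kN·m.
With M_n = 0.85 f'_c a b (d − a/2), solve the quadratic for a:
a = d − √(d² − 2M_n/(0.85 f'_c b)) = 510 − √(510² − 2 × 586.667×10⁶/(0.85 × 23.7 × 525)) = 123.79 mm.
A_s = 0.85 f'_c a b / f_y = 0.85 × 23.7 × 123.79 × 525 / 500 = 2618.4 mm².

A_s ≈ 2620 mm²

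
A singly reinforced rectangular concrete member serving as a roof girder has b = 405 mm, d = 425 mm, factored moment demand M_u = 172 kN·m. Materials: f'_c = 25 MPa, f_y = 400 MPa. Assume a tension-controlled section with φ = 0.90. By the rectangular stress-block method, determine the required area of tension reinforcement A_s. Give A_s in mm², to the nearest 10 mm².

A_s ≈ 1200 mm²

M_n = M_u/φ = 172/0.90 = 191.111 kN·m.
With M_n = 0.85 f'_c a b (d − a/2), solve the quadratic for a:
a = d − √(d² − 2M_n/(0.85 f'_c b)) = 425 − √(425² − 2 × 191.111×10⁶/(0.85 × 25 × 405)) = 55.93 mm.
A_s = 0.85 f'_c a b / f_y = 0.85 × 25 × 55.93 × 405 / 400 = 1203.4 mm².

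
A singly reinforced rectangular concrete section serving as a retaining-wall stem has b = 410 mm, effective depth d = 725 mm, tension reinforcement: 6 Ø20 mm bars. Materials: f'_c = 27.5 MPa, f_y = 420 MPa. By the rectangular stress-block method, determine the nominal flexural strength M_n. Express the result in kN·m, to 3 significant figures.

M_n ≈ 541 kN·m

A_s = 6 × 314 = 1884 mm².
T = A_s f_y = 1884 × 420 = 791280 N = 791.28 kN.
From C = T: a = T/(0.85 f'_c b) = 791280/(0.85 × 27.5 × 410) = 82.56 mm.
M_n = T(d − a/2) = 791.28 kN × (725 − 41.28) mm = 541.01 kN·m.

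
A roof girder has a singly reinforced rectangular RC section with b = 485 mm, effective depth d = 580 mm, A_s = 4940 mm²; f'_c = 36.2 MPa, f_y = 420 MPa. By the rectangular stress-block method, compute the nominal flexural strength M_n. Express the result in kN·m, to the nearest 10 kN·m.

T = A_s f_y = 4940 × 420 = 2074800 N = 2074.8 kN.
From C = T: a = T/(0.85 f'_c b) = 2074800/(0.85 × 36.2 × 485) = 139.03 mm.
M_n = T(d − a/2) = 2074.8 kN × (580 − 69.515) mm = 1059.15 kN·m.

M_n ≈ 1060 kN·m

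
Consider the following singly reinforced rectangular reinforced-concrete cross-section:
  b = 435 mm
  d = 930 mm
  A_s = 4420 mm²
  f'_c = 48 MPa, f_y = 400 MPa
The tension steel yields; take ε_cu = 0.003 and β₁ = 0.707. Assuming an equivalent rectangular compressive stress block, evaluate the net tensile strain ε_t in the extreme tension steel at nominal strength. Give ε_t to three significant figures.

a = A_s f_y/(0.85 f'_c b) = 99.62 mm.
β₁ = 0.707, so c = a/β₁ = 99.62/0.707 = 140.91 mm.
From the linear strain diagram with ε_cu = 0.003: ε_t = 0.003 (d − c)/c = 0.003 × (930 − 140.91)/140.91 = 0.0168.
Since ε_t ≥ 0.005, the section is tension-controlled.

ε_t ≈ 0.0168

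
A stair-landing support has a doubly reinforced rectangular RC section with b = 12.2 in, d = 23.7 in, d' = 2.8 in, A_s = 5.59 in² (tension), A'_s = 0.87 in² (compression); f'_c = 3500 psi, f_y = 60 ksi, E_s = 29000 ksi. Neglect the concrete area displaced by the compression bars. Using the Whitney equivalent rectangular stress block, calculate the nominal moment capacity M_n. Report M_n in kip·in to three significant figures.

M_n ≈ 6700 kip·in

Assume both steels yield.
a = (A_s − A'_s) f_y/(0.85 f'_c b) = (5.59 − 0.87) × 60/(0.85 × 3.5 × 12.2) = 7.803 in.
c = a/β₁ = 7.803/0.85 = 9.180 in; ε'_s = 0.003(c − d')/c = 0.0021 ≥ ε_y = 0.0021, so the compression steel yields.
M_n = (A_s − A'_s) f_y (d − a/2) + A'_s f_y (d − d') = 283.2 × (23.7 − 3.9015) + 52.2 × (23.7 − 2.8) = 5606.9 + 1091.0 = 6697.9 kip·in.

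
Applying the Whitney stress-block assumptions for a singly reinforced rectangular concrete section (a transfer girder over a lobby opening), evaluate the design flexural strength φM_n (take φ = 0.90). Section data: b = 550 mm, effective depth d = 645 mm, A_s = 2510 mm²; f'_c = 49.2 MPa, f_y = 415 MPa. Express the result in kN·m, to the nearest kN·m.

φM_n ≈ 583 kN·m

T = A_s f_y = 2510 × 415 = 1041650 N = 1041.65 kN.
From C = T: a = T/(0.85 f'_c b) = 1041650/(0.85 × 49.2 × 550) = 45.29 mm.
M_n = T(d − a/2) = 1041.65 kN × (645 − 22.645) mm = 648.28 kN·m.
φM_n = 0.90 × 648.28 = 583.45 kN·m.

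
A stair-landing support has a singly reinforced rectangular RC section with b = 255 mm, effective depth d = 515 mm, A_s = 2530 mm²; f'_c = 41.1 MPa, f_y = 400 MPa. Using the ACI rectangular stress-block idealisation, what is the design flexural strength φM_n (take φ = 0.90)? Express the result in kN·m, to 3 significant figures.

T = A_s f_y = 2530 × 400 = 1012000 N = 1012 kN.
From C = T: a = T/(0.85 f'_c b) = 1012000/(0.85 × 41.1 × 255) = 113.60 mm.
M_n = T(d − a/2) = 1012 kN × (515 − 56.8) mm = 463.70 kN·m.
φM_n = 0.90 × 463.70 = 417.33 kN·m.

φM_n ≈ 417 kN·m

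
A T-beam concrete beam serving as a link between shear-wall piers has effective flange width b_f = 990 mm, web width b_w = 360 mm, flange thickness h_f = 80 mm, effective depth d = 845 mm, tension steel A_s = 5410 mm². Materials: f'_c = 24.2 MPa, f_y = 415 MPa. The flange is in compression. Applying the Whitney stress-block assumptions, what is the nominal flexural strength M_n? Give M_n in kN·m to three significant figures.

M_n ≈ 1760 kN·m

Tension: T = A_s f_y = 5410 × 415 = 2245150 N.
Try a within the flange: a = T/(0.85 f'_c b_f) = 2245150/(0.85 × 24.2 × 990) = 110.25 mm.
a = 110.25 > h_f = 80 mm: the block extends into the web. Split into flange-overhang and web parts.
C_f = 0.85 f'_c (b_f − b_w) h_f = 0.85 × 24.2 × (990 − 360) × 80 = 1036728 N.
Remaining web compression depth: a_w = (T − C_f)/(0.85 f'_c b_w) = (2245150 − 1036728)/(0.85 × 24.2 × 360) = 163.19 mm.
M_n = C_f(d − h_f/2) + (T − C_f)(d − a_w/2) = 1036728 × (845 − 40) + 1208422 × (845 − 81.595) = 834.57 + 922.52 = 1757.09 × 10⁶ N·mm.
M_n = 1757.09 kN·m.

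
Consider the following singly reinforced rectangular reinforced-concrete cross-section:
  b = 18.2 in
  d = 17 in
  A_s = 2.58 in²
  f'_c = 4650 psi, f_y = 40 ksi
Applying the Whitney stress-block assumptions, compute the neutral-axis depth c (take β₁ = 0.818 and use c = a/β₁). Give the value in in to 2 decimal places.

T = A_s f_y = 2.58 × 40 = 103.2 kips.
a = T/(0.85 f'_c b) = 103.2/(0.85 × 4.65 × 18.2) = 1.4346 in.
With β₁ = 0.818, c = a/β₁ = 1.4346/0.818 = 1.75 in.

c ≈ 1.75 in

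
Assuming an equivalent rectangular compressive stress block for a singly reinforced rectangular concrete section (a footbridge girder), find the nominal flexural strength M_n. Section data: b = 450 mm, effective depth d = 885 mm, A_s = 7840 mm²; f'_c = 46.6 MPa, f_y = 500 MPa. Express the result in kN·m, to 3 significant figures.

T = A_s f_y = 7840 × 500 = 3920000 N = 3920 kN.
From C = T: a = T/(0.85 f'_c b) = 3920000/(0.85 × 46.6 × 450) = 219.92 mm.
M_n = T(d − a/2) = 3920 kN × (885 − 109.96) mm = 3038.16 kN·m.

M_n ≈ 3040 kN·m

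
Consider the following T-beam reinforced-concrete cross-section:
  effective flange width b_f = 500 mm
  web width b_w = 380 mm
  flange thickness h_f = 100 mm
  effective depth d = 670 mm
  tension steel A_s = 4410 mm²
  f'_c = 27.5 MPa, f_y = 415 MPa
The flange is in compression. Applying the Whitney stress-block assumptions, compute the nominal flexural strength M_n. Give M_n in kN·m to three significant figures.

M_n ≈ 1080 kN·m

Tension: T = A_s f_y = 4410 × 415 = 1830150 N.
Try a within the flange: a = T/(0.85 f'_c b_f) = 1830150/(0.85 × 27.5 × 500) = 156.59 mm.
a = 156.59 > h_f = 100 mm: the block extends into the web. Split into flange-overhang and web parts.
C_f = 0.85 f'_c (b_f − b_w) h_f = 0.85 × 27.5 × (500 − 380) × 100 = 280500 N.
Remaining web compression depth: a_w = (T − C_f)/(0.85 f'_c b_w) = (1830150 − 280500)/(0.85 × 27.5 × 380) = 174.46 mm.
M_n = C_f(d − h_f/2) + (T − C_f)(d − a_w/2) = 280500 × (670 − 50) + 1549650 × (670 − 87.23) = 173.91 + 903.09 = 1077.00 × 10⁶ N·mm.
M_n = 1077.00 kN·m.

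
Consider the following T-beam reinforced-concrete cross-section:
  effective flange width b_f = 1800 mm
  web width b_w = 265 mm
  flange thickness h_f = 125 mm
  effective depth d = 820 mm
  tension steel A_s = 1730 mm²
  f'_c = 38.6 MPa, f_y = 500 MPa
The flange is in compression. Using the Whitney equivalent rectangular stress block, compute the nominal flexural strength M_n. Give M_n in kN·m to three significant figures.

M_n ≈ 703 kN·m

Tension: T = A_s f_y = 1730 × 500 = 865000 N.
Try a within the flange: a = T/(0.85 f'_c b_f) = 865000/(0.85 × 38.6 × 1800) = 14.65 mm.
Since a = 14.65 ≤ h_f = 125 mm, the stress block lies entirely in the flange; analyse as a rectangular beam of width b_f.
M_n = T(d − a/2) = 865000 × (820 − 7.325) = 702.96 × 10⁶ N·mm.
M_n = 702.96 kN·m.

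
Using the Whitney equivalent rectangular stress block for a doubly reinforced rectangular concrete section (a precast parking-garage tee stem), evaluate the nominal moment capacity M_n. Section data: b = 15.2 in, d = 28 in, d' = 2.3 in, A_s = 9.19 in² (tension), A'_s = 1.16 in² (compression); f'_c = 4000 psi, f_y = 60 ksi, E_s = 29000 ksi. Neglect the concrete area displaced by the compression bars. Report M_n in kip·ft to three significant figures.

M_n ≈ 1090 kip·ft

Assume both steels yield.
a = (A_s − A'_s) f_y/(0.85 f'_c b) = (9.19 − 1.16) × 60/(0.85 × 4 × 15.2) = 9.323 in.
c = a/β₁ = 9.323/0.85 = 10.968 in; ε'_s = 0.003(c − d')/c = 0.0024 ≥ ε_y = 0.0021, so the compression steel yields.
M_n = (A_s − A'_s) f_y (d − a/2) + A'_s f_y (d − d') = 481.8 × (28 − 4.6615) + 69.6 × (28 − 2.3) = 11244.5 + 1788.7 = 13033.2 kip·in = 13033.2/12 = 1086.10 kip·ft.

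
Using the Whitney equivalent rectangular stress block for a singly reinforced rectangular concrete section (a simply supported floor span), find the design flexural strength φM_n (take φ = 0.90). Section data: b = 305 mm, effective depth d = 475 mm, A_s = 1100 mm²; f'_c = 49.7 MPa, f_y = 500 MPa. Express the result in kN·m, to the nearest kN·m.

φM_n ≈ 225 kN·m

T = A_s f_y = 1100 × 500 = 550000 N = 550 kN.
From C = T: a = T/(0.85 f'_c b) = 550000/(0.85 × 49.7 × 305) = 42.69 mm.
M_n = T(d − a/2) = 550 kN × (475 − 21.345) mm = 249.51 kN·m.
φM_n = 0.90 × 249.51 = 224.56 kN·m.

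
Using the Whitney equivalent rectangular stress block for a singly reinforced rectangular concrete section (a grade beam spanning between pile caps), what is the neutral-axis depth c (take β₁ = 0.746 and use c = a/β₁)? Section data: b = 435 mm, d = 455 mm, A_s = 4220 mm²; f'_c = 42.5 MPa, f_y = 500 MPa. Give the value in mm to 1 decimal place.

c ≈ 180.0 mm

T = A_s f_y = 4220 × 500 = 2110000 N = 2110 kN.
Setting C = 0.85 f'_c a b equal to T: a = 2110000/(0.85 × 42.5 × 435) = 134.272 mm.
With β₁ = 0.746, c = a/β₁ = 134.272/0.746 = 180.0 mm.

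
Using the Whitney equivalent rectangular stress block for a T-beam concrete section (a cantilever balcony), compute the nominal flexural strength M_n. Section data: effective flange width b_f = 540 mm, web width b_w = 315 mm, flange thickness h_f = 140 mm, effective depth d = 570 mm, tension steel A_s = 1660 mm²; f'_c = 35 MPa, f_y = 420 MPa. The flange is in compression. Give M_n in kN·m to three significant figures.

Tension: T = A_s f_y = 1660 × 420 = 697200 N.
Try a within the flange: a = T/(0.85 f'_c b_f) = 697200/(0.85 × 35 × 540) = 43.40 mm.
Since a = 43.40 ≤ h_f = 140 mm, the stress block lies entirely in the flange; analyse as a rectangular beam of width b_f.
M_n = T(d − a/2) = 697200 × (570 − 21.7) = 382.27 × 10⁶ N·mm.
M_n = 382.27 kN·m.

M_n ≈ 382 kN·m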